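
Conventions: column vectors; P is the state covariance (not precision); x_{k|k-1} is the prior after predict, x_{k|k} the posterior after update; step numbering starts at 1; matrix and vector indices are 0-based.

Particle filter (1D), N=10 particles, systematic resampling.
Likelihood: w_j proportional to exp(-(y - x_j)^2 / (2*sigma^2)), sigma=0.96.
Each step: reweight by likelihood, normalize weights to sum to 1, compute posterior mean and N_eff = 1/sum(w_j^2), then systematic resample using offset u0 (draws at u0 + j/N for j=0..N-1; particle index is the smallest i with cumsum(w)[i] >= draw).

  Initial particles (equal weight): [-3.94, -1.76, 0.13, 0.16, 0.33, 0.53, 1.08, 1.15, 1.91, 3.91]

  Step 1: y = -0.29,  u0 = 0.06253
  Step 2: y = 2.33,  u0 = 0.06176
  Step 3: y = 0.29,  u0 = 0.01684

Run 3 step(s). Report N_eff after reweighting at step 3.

step 1: w=[0.0002, 0.0707, 0.2075, 0.2046, 0.1854, 0.1585, 0.0825, 0.0741, 0.0165, 0.0000]  mean=0.2858  Neff=6.1739  idx=[1, 2, 2, 3, 3, 4, 4, 5, 6, 7]
step 2: w=[0.0001, 0.0453, 0.0453, 0.0486, 0.0486, 0.0714, 0.0714, 0.1078, 0.2679, 0.2938]  mean=0.7586  Neff=5.2996  idx=[2, 4, 6, 7, 8, 8, 8, 9, 9, 9]
step 3: w=[0.1219, 0.1224, 0.1235, 0.1198, 0.0881, 0.0881, 0.0881, 0.0827, 0.0827, 0.0827]  mean=0.7105  Neff=9.6857  idx=[0, 0, 1, 2, 3, 4, 5, 6, 7, 8]

N_eff = 9.6857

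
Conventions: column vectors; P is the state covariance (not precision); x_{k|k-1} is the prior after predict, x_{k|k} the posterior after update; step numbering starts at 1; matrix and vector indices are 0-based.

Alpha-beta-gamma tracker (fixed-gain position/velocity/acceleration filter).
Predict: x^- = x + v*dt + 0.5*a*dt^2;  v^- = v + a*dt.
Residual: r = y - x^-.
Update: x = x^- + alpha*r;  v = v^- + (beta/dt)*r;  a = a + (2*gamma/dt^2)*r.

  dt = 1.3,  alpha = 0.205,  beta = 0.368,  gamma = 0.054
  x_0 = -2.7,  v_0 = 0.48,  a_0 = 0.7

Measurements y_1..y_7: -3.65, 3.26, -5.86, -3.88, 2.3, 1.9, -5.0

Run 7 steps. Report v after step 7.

v_post = -1.5815

step 1: x_pred=-1.4845  r=-2.1655  x^+=-1.9284  v^+=0.7770  a^+=0.5616
step 2: x_pred=-0.4438  r=3.7038  x^+=0.3155  v^+=2.5555  a^+=0.7983
step 3: x_pred=4.3123  r=-10.1723  x^+=2.2270  v^+=0.7138  a^+=0.1482
step 4: x_pred=3.2802  r=-7.1602  x^+=1.8123  v^+=-1.1204  a^+=-0.3093
step 5: x_pred=0.0945  r=2.2055  x^+=0.5466  v^+=-0.8982  a^+=-0.1684
step 6: x_pred=-0.7633  r=2.6633  x^+=-0.2173  v^+=-0.3631  a^+=0.0018
step 7: x_pred=-0.6879  r=-4.3121  x^+=-1.5719  v^+=-1.5815  a^+=-0.2738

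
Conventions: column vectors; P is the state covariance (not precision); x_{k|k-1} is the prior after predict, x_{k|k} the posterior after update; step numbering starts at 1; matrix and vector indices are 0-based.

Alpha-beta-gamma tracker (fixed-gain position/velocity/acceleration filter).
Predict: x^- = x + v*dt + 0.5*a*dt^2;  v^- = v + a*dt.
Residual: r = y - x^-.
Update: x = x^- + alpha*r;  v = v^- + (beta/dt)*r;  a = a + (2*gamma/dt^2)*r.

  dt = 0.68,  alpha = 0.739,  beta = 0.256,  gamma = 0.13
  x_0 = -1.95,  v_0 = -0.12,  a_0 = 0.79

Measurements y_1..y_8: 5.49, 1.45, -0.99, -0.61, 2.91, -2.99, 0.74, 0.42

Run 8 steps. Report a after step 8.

step 1: x_pred=-1.8490  r=7.3390  x^+=3.5745  v^+=3.1801  a^+=4.9166
step 2: x_pred=6.8737  r=-5.4237  x^+=2.8656  v^+=4.4815  a^+=1.8669
step 3: x_pred=6.3446  r=-7.3346  x^+=0.9243  v^+=2.9897  a^+=-2.2572
step 4: x_pred=2.4355  r=-3.0455  x^+=0.1849  v^+=0.3083  a^+=-3.9697
step 5: x_pred=-0.5233  r=3.4333  x^+=2.0139  v^+=-1.0986  a^+=-2.0392
step 6: x_pred=0.7954  r=-3.7854  x^+=-2.0020  v^+=-3.9103  a^+=-4.1677
step 7: x_pred=-5.6246  r=6.3646  x^+=-0.9212  v^+=-4.3482  a^+=-0.5890
step 8: x_pred=-4.0141  r=4.4341  x^+=-0.7373  v^+=-3.0794  a^+=1.9043

a_post = 1.9043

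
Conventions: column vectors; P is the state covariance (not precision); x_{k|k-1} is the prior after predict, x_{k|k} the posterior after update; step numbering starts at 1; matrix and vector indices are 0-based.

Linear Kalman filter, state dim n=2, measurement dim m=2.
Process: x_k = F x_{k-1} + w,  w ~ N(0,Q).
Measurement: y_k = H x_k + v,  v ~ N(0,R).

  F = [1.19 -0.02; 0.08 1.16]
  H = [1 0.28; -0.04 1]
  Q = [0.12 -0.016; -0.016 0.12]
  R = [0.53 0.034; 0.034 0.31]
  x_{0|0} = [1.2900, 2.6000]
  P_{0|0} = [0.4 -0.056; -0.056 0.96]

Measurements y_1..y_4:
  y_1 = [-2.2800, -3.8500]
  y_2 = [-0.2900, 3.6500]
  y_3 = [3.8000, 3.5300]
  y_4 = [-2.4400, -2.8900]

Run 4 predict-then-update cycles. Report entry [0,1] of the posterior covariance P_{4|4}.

step 1: x^-=[1.4831, 3.1192]  P^-=[0.6895 -0.0774; -0.0774 1.4039]  S=[1.2862 0.3230; 0.3230 1.7212]  K=[0.5610 -0.1663; 0.0422 0.8095]  nu=[-4.6365, -6.9099]  x^+=[0.0310, -2.6701]  P^+=[0.2974 -0.0206; -0.0206 0.2516]
step 2: x^-=[0.0903, -3.0949]  P^-=[0.5423 -0.0219; -0.0219 0.4566]  S=[1.0958 0.1185; 0.1185 0.7692]  K=[0.5038 -0.1343; 0.0329 0.5897]  nu=[0.4862, 6.7485]  x^+=[-0.5708, 0.9004]  P^+=[0.2663 -0.0138; -0.0138 0.1834]
step 3: x^-=[-0.6973, 0.9988]  P^-=[0.4979 -0.0140; -0.0140 0.3659]  S=[1.0487 0.1027; 0.1027 0.6778]  K=[0.4831 -0.1232; 0.0319 0.5358]  nu=[4.2176, 2.5033]  x^+=[1.0317, 2.4745]  P^+=[0.2551 -0.0116; -0.0116 0.1667]
step 4: x^-=[1.1782, 2.9530]  P^-=[0.4818 -0.0115; -0.0115 0.3438]  S=[1.0323 0.0996; 0.0996 0.6555]  K=[0.4751 -0.1192; 0.0319 0.5204]  nu=[-4.4450, -5.7958]  x^+=[-0.2429, -0.2047]  P^+=[0.2508 -0.0108; -0.0108 0.1620]

P_post[0,1] = -0.0108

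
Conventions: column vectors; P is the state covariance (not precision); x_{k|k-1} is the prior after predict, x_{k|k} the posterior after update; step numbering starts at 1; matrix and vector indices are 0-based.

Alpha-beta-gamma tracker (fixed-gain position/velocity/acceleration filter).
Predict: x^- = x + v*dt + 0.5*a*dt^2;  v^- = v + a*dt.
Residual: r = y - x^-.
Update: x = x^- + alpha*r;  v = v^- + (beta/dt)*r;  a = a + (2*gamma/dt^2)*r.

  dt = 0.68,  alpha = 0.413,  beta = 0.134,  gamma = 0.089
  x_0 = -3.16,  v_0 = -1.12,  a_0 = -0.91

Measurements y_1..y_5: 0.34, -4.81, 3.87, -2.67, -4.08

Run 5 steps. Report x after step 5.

x_post = -1.0076

step 1: x_pred=-4.1320  r=4.4720  x^+=-2.2851  v^+=-0.8576  a^+=0.8115
step 2: x_pred=-2.6806  r=-2.1294  x^+=-3.5600  v^+=-0.7254  a^+=-0.0082
step 3: x_pred=-4.0552  r=7.9252  x^+=-0.7821  v^+=0.8308  a^+=3.0426
step 4: x_pred=0.4863  r=-3.1563  x^+=-0.8173  v^+=2.2777  a^+=1.8276
step 5: x_pred=1.1541  r=-5.2341  x^+=-1.0076  v^+=2.4890  a^+=-0.1873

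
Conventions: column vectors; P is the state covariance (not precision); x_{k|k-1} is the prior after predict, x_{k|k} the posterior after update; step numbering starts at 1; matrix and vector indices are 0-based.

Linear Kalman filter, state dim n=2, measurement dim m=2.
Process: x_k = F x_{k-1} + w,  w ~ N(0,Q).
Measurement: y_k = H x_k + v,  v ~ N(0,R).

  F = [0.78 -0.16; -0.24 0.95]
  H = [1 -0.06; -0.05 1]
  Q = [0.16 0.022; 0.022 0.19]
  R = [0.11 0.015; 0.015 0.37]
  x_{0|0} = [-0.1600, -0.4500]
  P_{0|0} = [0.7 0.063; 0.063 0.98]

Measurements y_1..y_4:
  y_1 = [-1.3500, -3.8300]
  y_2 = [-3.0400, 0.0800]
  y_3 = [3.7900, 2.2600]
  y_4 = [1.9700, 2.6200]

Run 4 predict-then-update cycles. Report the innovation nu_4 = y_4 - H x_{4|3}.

innov = [0.6197, 2.5633]

step 1: x^-=[-0.0528, -0.3891]  P^-=[0.5952 -0.2089; -0.2089 1.0860]  S=[0.7342 -0.2894; -0.2894 1.4784]  K=[0.8281 0.0007; -0.0876 0.7245]  nu=[-1.3205, -3.4435]  x^+=[-1.1487, -2.7682]  P^+=[0.0921 0.0173; 0.0173 0.2676]
step 2: x^-=[-0.4530, -2.3541]  P^-=[0.2186 -0.0225; -0.0225 0.4289]  S=[0.3328 -0.0442; -0.0442 0.8017]  K=[0.6601 -0.0053; -0.0741 0.5323]  nu=[-2.7282, 2.4115]  x^+=[-2.2667, -0.8682]  P^+=[0.0732 0.0116; 0.0116 0.1964]
step 3: x^-=[-1.6291, -0.2808]  P^-=[0.2067 -0.0125; -0.0125 0.3662]  S=[0.3195 -0.0299; -0.0299 0.7380]  K=[0.6488 -0.0047; -0.0617 0.4946]  nu=[5.4022, 2.4593]  x^+=[1.8643, 0.6022]  P^+=[0.0720 0.0116; 0.0116 0.1826]
step 4: x^-=[1.3578, 0.1246]  P^-=[0.2056 -0.0102; -0.0102 0.3537]  S=[0.3181 -0.0267; -0.0267 0.7252]  K=[0.6479 -0.0044; -0.0579 0.4863]  nu=[0.6197, 2.5633]  x^+=[1.7481, 1.3352]  P^+=[0.0719 0.0117; 0.0117 0.1796]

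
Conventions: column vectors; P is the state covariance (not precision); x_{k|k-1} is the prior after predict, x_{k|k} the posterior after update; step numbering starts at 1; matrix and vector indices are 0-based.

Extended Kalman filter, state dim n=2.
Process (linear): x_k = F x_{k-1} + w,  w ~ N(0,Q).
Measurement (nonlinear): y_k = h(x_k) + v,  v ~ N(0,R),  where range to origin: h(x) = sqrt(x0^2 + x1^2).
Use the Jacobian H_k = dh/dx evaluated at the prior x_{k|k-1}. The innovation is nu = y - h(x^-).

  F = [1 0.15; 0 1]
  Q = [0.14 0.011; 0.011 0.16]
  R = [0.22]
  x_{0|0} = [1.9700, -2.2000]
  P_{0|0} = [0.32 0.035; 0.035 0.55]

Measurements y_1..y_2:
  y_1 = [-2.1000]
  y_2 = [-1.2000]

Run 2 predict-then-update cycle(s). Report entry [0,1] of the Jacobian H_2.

step 1: x^-=[1.6400, -2.2000]  P^-=[0.4829 0.1285; 0.1285 0.7100]  H_jac=[0.5977 -0.8017]  S=[0.7257]  K=[0.2557; -0.6786]  nu=[-4.8440]  x^+=[0.4013, 1.0869]  P^+=[0.4354 0.2544; 0.2544 0.3759]
step 2: x^-=[0.5644, 1.0869]  P^-=[0.6602 0.3218; 0.3218 0.5359]  H_jac=[0.4608 0.8875]  S=[1.0455]  K=[0.5642; 0.5967]  nu=[-2.4247]  x^+=[-0.8036, -0.3600]  P^+=[0.3274 -0.0302; -0.0302 0.1636]

H_jac[0,1] = 0.8875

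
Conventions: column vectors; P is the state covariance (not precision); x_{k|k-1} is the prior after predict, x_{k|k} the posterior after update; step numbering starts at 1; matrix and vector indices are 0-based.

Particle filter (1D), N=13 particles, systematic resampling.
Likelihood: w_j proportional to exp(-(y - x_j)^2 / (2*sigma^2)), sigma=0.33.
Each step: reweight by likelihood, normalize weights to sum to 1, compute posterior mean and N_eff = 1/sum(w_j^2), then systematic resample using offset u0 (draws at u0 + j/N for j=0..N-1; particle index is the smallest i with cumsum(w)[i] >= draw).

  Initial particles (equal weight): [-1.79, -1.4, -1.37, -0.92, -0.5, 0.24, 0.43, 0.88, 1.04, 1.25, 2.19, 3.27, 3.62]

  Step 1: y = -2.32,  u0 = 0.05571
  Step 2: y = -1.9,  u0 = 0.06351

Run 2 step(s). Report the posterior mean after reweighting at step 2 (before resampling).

step 1: w=[0.8829, 0.0658, 0.0509, 0.0004, 0.0000, 0.0000, 0.0000, 0.0000, 0.0000, 0.0000, 0.0000, 0.0000, 0.0000]  mean=-1.7426  Neff=1.2715  idx=[0, 0, 0, 0, 0, 0, 0, 0, 0, 0, 0, 1, 2]
step 2: w=[0.0860, 0.0860, 0.0860, 0.0860, 0.0860, 0.0860, 0.0860, 0.0860, 0.0860, 0.0860, 0.0860, 0.0289, 0.0250]  mean=-1.7682  Neff=12.0723  idx=[0, 1, 2, 3, 4, 5, 6, 6, 7, 8, 9, 10, 12]

post_mean = -1.7682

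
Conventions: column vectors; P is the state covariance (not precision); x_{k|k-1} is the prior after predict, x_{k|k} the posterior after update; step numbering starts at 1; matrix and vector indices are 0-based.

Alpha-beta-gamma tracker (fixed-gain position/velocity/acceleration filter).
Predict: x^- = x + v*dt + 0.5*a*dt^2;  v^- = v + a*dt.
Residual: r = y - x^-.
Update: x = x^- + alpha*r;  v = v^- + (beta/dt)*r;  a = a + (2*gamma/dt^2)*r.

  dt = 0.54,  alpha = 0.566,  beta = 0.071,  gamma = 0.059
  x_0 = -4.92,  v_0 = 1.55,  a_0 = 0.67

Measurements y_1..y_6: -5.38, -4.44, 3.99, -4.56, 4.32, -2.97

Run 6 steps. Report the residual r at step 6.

resid = -7.6994

step 1: x_pred=-3.9853  r=-1.3947  x^+=-4.7747  v^+=1.7284  a^+=0.1056
step 2: x_pred=-3.8260  r=-0.6140  x^+=-4.1735  v^+=1.7047  a^+=-0.1429
step 3: x_pred=-3.2738  r=7.2638  x^+=0.8375  v^+=2.5826  a^+=2.7965
step 4: x_pred=2.6399  r=-7.1999  x^+=-1.4353  v^+=3.1461  a^+=-0.1170
step 5: x_pred=0.2466  r=4.0734  x^+=2.5521  v^+=3.6185  a^+=1.5314
step 6: x_pred=4.7294  r=-7.6994  x^+=0.3715  v^+=3.4331  a^+=-1.5843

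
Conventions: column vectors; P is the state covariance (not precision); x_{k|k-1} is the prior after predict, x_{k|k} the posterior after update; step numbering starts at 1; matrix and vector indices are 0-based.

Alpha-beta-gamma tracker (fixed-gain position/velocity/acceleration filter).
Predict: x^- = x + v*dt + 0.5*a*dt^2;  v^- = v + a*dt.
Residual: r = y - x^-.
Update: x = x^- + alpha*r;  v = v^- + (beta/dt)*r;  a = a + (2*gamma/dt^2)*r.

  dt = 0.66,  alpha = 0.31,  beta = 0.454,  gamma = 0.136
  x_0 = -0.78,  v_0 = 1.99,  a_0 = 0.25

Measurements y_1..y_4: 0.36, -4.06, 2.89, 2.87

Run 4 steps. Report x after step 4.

step 1: x_pred=0.5879  r=-0.2279  x^+=0.5172  v^+=1.9983  a^+=0.1077
step 2: x_pred=1.8595  r=-5.9195  x^+=0.0245  v^+=-2.0026  a^+=-3.5886
step 3: x_pred=-2.0788  r=4.9688  x^+=-0.5385  v^+=-0.9531  a^+=-0.4859
step 4: x_pred=-1.2734  r=4.1434  x^+=0.0111  v^+=1.5763  a^+=2.1013

x_post = 0.0111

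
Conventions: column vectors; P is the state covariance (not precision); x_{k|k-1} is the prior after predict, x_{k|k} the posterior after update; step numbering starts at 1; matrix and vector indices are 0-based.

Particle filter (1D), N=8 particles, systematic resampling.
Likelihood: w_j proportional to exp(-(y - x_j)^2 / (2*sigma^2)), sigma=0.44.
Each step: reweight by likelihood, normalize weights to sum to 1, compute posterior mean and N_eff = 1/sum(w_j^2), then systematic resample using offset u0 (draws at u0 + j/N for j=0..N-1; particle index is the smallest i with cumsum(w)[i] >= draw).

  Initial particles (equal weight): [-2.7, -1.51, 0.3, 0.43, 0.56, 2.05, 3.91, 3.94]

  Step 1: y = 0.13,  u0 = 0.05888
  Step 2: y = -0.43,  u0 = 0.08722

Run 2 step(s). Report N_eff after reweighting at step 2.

step 1: w=[0.0000, 0.0004, 0.3963, 0.3384, 0.2649, 0.0000, 0.0000, 0.0000]  mean=0.4122  Neff=2.9264  idx=[2, 2, 2, 3, 3, 3, 4, 4]
step 2: w=[0.1856, 0.1856, 0.1856, 0.1088, 0.1088, 0.1088, 0.0585, 0.0585]  mean=0.3728  Neff=6.8661  idx=[0, 1, 1, 2, 3, 4, 5, 7]

N_eff = 6.8661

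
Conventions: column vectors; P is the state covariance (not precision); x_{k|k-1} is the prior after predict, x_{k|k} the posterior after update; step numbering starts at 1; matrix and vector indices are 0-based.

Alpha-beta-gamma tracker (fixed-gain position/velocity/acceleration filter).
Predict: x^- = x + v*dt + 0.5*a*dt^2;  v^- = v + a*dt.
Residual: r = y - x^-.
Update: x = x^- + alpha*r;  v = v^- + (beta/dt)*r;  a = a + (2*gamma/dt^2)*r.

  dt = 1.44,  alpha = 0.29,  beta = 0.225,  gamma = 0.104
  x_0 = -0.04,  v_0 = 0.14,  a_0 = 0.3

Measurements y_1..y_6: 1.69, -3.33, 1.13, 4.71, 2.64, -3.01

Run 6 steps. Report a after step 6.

step 1: x_pred=0.4726  r=1.2174  x^+=0.8257  v^+=0.7622  a^+=0.4221
step 2: x_pred=2.3609  r=-5.6909  x^+=0.7105  v^+=0.4808  a^+=-0.1487
step 3: x_pred=1.2488  r=-0.1188  x^+=1.2143  v^+=0.2481  a^+=-0.1606
step 4: x_pred=1.4050  r=3.3050  x^+=2.3635  v^+=0.5332  a^+=0.1709
step 5: x_pred=3.3084  r=-0.6684  x^+=3.1146  v^+=0.6748  a^+=0.1038
step 6: x_pred=4.1939  r=-7.2039  x^+=2.1048  v^+=-0.3013  a^+=-0.6188

a_post = -0.6188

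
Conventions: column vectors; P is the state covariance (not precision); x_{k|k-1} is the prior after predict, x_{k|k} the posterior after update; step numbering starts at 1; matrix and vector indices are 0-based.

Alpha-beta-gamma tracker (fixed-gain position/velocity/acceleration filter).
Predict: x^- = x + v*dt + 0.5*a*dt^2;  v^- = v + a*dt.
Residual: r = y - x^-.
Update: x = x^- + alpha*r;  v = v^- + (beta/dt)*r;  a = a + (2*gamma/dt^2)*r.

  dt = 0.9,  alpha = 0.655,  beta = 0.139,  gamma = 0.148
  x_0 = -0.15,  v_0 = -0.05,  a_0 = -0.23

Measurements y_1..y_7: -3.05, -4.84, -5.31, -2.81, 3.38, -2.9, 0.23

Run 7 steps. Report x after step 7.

step 1: x_pred=-0.2882  r=-2.7618  x^+=-2.0972  v^+=-0.6836  a^+=-1.2393
step 2: x_pred=-3.2143  r=-1.6257  x^+=-4.2791  v^+=-2.0500  a^+=-1.8334
step 3: x_pred=-6.8666  r=1.5566  x^+=-5.8470  v^+=-3.4596  a^+=-1.2645
step 4: x_pred=-9.4728  r=6.6628  x^+=-5.1087  v^+=-3.5686  a^+=1.1703
step 5: x_pred=-7.8465  r=11.2265  x^+=-0.4931  v^+=-0.7815  a^+=5.2728
step 6: x_pred=0.9390  r=-3.8390  x^+=-1.5756  v^+=3.3711  a^+=3.8699
step 7: x_pred=3.0257  r=-2.7957  x^+=1.1945  v^+=6.4222  a^+=2.8483

x_post = 1.1945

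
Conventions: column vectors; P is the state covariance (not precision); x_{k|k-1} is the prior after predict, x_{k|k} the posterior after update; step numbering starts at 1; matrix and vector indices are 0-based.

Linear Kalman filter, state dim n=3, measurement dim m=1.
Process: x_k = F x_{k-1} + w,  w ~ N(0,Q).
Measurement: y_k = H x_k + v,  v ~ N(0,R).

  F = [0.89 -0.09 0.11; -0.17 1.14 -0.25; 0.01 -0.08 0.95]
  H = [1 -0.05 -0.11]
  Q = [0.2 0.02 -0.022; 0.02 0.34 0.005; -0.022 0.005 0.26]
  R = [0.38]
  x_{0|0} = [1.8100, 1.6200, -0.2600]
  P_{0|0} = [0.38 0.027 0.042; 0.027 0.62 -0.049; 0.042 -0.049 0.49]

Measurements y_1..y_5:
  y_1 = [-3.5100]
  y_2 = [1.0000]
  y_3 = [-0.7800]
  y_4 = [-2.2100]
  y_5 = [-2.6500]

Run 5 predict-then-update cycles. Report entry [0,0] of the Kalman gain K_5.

step 1: x^-=[1.4365, 1.6041, -0.3585]  P^-=[0.5168 -0.1042 0.0753; -0.1042 1.2084 -0.2288; 0.0753 -0.2288 0.7144]  S=[0.8998]  K=[0.5709; -0.1549; 0.0090]  nu=[-4.9057]  x^+=[-1.3644, 2.3641, -0.4029]  P^+=[0.2235 -0.0246 0.0706; -0.0246 1.1868 -0.2276; 0.0706 -0.2276 0.7144]
step 2: x^-=[-1.4714, 3.0277, -0.5855]  P^-=[0.4176 -0.2312 0.1462; -0.2312 2.0787 -0.5365; 0.1462 -0.5365 0.9483]  S=[0.7993]  K=[0.5168; -0.3455; 0.0860]  nu=[2.5584]  x^+=[-0.1493, 2.1439, -0.3655]  P^+=[0.2041 -0.0885 0.1107; -0.0885 1.9833 -0.5127; 0.1107 -0.5127 0.9424]
step 3: x^-=[-0.3660, 2.5608, -0.5202]  P^-=[0.4352 -0.4340 0.2410; -0.4340 3.3183 -0.9860; 0.2410 -0.9860 1.2034]  S=[0.8175]  K=[0.5264; -0.6011; 0.1932]  nu=[-0.3431]  x^+=[-0.5467, 2.7670, -0.5865]  P^+=[0.2086 -0.1753 0.1579; -0.1753 3.0229 -0.8910; 0.1579 -0.8910 1.1729]
step 4: x^-=[-0.8001, 3.3940, -0.7840]  P^-=[0.4806 -0.7044 0.3545; -0.7044 4.9371 -1.5627; 0.3545 -1.5627 1.4766]  S=[0.8660]  K=[0.5505; -0.8999; 0.3120]  nu=[-1.3265]  x^+=[-1.5304, 4.5876, -1.1979]  P^+=[0.2181 -0.2753 0.2057; -0.2753 4.2358 -1.3195; 0.2057 -1.3195 1.3923]
step 5: x^-=[-1.9067, 5.7895, -1.5203]  P^-=[0.5344 -1.0142 0.4744; -1.0142 6.8145 -2.2084; 0.4744 -2.2084 1.7486]  S=[0.9254]  K=[0.5759; -1.2017; 0.4241]  nu=[-0.6211]  x^+=[-2.2644, 6.5359, -1.7837]  P^+=[0.2275 -0.3738 0.2484; -0.3738 5.4782 -1.7367; 0.2484 -1.7367 1.5821]

K[0,0] = 0.5759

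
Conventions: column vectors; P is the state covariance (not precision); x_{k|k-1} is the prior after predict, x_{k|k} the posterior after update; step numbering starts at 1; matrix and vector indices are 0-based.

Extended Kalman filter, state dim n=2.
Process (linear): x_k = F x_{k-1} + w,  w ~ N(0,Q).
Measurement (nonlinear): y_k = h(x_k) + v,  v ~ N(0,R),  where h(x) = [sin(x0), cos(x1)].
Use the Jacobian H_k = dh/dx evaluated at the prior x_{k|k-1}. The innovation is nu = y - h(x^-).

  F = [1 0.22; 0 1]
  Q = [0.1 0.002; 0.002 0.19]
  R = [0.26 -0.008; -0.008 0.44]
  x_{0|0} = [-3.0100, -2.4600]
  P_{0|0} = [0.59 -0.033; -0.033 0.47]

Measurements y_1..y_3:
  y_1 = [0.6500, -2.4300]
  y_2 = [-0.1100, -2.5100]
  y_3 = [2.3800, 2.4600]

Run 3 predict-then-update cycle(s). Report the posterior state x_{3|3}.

x_post = [-4.1542, -1.1094]

step 1: x^-=[-3.5512, -2.4600]  P^-=[0.6982 0.0724; 0.0724 0.6600]  H_jac=[-0.9173 0.0000; 0.0000 0.6300]  S=[0.8475 -0.0498; -0.0498 0.7020]  K=[-0.7551 0.0114; -0.0437 0.5893]  nu=[0.2518, -1.6534]  x^+=[-3.7601, -3.4453]  P^+=[0.2141 0.0175; 0.0175 0.4121]
step 2: x^-=[-4.5180, -3.4453]  P^-=[0.3418 0.1102; 0.1102 0.6021]  H_jac=[-0.1931 0.0000; 0.0000 -0.2990]  S=[0.2727 -0.0016; -0.0016 0.4938]  K=[-0.2424 -0.0675; -0.0802 -0.3649]  nu=[-1.0912, -1.5558]  x^+=[-4.1485, -2.7901]  P^+=[0.3236 0.0929; 0.0929 0.5347]
step 3: x^-=[-4.7623, -2.7901]  P^-=[0.4903 0.2125; 0.2125 0.7247]  H_jac=[0.0499 0.0000; 0.0000 0.3443]  S=[0.2612 -0.0043; -0.0043 0.5259]  K=[0.0960 0.1399; 0.0485 0.4748]  nu=[1.3812, 3.3989]  x^+=[-4.1542, -1.1094]  P^+=[0.4777 0.1766; 0.1766 0.6057]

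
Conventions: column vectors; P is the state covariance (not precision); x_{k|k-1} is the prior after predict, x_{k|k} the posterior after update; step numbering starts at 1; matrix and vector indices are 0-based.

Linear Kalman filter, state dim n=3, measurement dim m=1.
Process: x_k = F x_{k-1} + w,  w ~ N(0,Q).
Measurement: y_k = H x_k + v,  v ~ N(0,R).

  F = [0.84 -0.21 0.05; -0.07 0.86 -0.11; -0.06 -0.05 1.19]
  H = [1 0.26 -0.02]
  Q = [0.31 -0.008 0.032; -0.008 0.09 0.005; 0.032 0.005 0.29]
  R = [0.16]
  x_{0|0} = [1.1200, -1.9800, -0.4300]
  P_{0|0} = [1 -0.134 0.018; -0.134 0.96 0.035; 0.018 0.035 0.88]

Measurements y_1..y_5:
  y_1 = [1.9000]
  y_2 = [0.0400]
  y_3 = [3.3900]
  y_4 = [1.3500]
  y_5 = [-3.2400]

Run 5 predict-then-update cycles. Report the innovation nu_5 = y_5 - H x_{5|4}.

step 1: x^-=[1.3351, -1.7339, -0.4799]  P^-=[1.1082 -0.3432 0.0571; -0.3432 0.8254 -0.1062; 0.0571 -0.1062 1.5346]  S=[1.1450]  K=[0.8890; -0.1105; -0.0011]  nu=[1.0061]  x^+=[2.2295, -1.8450, -0.4810]  P^+=[0.2034 -0.2308 0.0582; -0.2308 0.8114 -0.1063; 0.0582 -0.1063 1.5346]
step 2: x^-=[2.2362, -1.6899, -0.6139]  P^-=[0.5817 -0.3576 0.2132; -0.3576 0.7585 -0.3327; 0.2132 -0.3327 2.4689]  S=[0.6029]  K=[0.8035; -0.2551; 0.1282]  nu=[-1.7691]  x^+=[0.8147, -1.2386, -0.8407]  P^+=[0.1924 -0.2341 0.1511; -0.2341 0.7192 -0.3130; 0.1511 -0.3130 2.4590]
step 3: x^-=[0.9025, -1.0298, -0.9874]  P^-=[0.5855 -0.3704 0.4126; -0.3704 0.7424 -0.6693; 0.4126 -0.6693 3.7889]  S=[0.5950]  K=[0.8083; -0.2757; 0.2736]  nu=[2.7355]  x^+=[3.1135, -1.7839, -0.2390]  P^+=[0.1968 -0.2379 0.2810; -0.2379 0.6971 -0.6245; 0.2810 -0.6245 3.7444]
step 4: x^-=[2.9780, -1.7258, -0.3820]  P^-=[0.6096 -0.4096 0.6969; -0.4096 0.8030 -1.1669; 0.6969 -1.1669 5.6277]  S=[0.5974]  K=[0.8188; -0.2971; 0.4702]  nu=[-1.1869]  x^+=[2.0061, -1.3732, -0.9402]  P^+=[0.2091 -0.2643 0.4668; -0.2643 0.7502 -1.0834; 0.4668 -1.0834 5.4956]
step 5: x^-=[1.9265, -1.2179, -1.1705]  P^-=[0.6595 -0.4972 1.1028; -0.4972 0.9564 -1.8836; 1.1028 -1.8836 8.1356]  S=[0.6044]  K=[0.8409; -0.3489; 0.7452]  nu=[-4.8732]  x^+=[-2.1713, 0.4823, -4.8019]  P^+=[0.2322 -0.3199 0.7241; -0.3199 0.8828 -1.7265; 0.7241 -1.7265 7.8000]

innov = [-4.8732]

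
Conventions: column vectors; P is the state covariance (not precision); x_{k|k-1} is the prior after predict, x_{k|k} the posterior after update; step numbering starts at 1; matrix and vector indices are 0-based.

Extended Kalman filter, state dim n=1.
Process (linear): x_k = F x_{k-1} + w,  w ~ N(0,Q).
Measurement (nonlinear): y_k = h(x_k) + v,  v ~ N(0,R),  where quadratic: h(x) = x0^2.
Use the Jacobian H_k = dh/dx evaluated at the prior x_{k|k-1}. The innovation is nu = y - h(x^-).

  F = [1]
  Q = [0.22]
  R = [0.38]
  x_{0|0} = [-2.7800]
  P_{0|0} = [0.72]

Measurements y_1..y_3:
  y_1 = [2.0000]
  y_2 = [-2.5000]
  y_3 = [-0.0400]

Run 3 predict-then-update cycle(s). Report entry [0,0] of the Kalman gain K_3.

K[0,0] = -0.3489

step 1: x^-=[-2.7800]  P^-=[0.9400]  H_jac=[-5.5600]  S=[29.4388]  K=[-0.1775]  nu=[-5.7284]  x^+=[-1.7630]  P^+=[0.0121]
step 2: x^-=[-1.7630]  P^-=[0.2321]  H_jac=[-3.5260]  S=[3.2661]  K=[-0.2506]  nu=[-5.6082]  x^+=[-0.3575]  P^+=[0.0270]
step 3: x^-=[-0.3575]  P^-=[0.2470]  H_jac=[-0.7151]  S=[0.5063]  K=[-0.3489]  nu=[-0.1678]  x^+=[-0.2990]  P^+=[0.1854]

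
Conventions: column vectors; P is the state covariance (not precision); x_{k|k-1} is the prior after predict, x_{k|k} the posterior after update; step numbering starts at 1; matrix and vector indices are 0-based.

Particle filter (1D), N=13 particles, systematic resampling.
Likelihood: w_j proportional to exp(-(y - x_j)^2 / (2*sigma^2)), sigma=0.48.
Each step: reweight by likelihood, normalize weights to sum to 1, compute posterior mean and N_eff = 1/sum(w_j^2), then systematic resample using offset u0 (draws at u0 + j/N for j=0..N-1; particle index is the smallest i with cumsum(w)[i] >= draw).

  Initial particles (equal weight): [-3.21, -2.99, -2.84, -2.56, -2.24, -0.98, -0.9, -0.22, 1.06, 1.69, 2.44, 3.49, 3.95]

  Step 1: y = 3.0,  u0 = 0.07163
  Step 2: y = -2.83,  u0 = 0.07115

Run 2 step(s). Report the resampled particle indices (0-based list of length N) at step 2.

resampled_idx = [0, 0, 1, 1, 1, 2, 2, 3, 3, 3, 4, 4, 4]

step 1: w=[0.0000, 0.0000, 0.0000, 0.0000, 0.0000, 0.0000, 0.0000, 0.0000, 0.0002, 0.0191, 0.4000, 0.4692, 0.1114]  mean=3.0864  Neff=2.5446  idx=[10, 10, 10, 10, 10, 11, 11, 11, 11, 11, 11, 12, 12]
step 2: w=[0.2000, 0.2000, 0.2000, 0.2000, 0.2000, 0.0000, 0.0000, 0.0000, 0.0000, 0.0000, 0.0000, 0.0000, 0.0000]  mean=2.4400  Neff=5.0000  idx=[0, 0, 1, 1, 1, 2, 2, 3, 3, 3, 4, 4, 4]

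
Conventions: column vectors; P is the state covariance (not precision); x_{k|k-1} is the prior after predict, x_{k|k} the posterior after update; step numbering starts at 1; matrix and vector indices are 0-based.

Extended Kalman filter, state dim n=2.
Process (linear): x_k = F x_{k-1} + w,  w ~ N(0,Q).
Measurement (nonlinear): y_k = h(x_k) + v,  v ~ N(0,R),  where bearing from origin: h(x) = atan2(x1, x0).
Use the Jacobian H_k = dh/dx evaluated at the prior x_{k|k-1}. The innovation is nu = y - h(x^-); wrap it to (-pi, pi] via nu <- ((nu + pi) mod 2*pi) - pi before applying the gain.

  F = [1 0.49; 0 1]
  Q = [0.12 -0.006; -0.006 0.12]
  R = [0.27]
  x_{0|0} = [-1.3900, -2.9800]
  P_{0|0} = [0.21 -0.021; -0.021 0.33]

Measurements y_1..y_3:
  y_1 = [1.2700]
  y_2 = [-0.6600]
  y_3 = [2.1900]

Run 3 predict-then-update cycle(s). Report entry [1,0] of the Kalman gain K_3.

K[1,0] = -0.1765

step 1: x^-=[-2.8502, -2.9800]  P^-=[0.3887 0.1347; 0.1347 0.4500]  H_jac=[0.1753 -0.1676]  S=[0.2867]  K=[0.1588; -0.1808]  nu=[-2.6793]  x^+=[-3.2758, -2.4957]  P^+=[0.3814 0.1429; 0.1429 0.4406]
step 2: x^-=[-4.4986, -2.4957]  P^-=[0.7473 0.3528; 0.3528 0.5606]  H_jac=[0.0943 -0.1700]  S=[0.2815]  K=[0.0373; -0.2203]  nu=[1.9751]  x^+=[-4.4250, -2.9308]  P^+=[0.7469 0.3552; 0.3552 0.5470]
step 3: x^-=[-5.8611, -2.9308]  P^-=[1.3463 0.6172; 0.6172 0.6670]  H_jac=[0.0682 -0.1365]  S=[0.2772]  K=[0.0276; -0.1765]  nu=[-1.4153]  x^+=[-5.9002, -2.6811]  P^+=[1.3461 0.6185; 0.6185 0.6583]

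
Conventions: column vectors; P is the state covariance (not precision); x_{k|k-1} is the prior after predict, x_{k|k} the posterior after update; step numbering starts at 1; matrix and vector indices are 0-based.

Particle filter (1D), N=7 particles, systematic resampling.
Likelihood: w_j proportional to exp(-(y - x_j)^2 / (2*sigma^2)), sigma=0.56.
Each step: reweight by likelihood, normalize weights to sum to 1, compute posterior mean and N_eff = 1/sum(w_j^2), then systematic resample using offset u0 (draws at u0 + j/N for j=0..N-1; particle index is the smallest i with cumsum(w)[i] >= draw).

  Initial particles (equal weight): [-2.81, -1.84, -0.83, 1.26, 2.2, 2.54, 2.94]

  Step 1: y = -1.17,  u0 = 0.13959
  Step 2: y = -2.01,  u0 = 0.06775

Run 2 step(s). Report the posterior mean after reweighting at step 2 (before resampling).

post_mean = -1.6164

step 1: w=[0.0103, 0.3664, 0.6233, 0.0001, 0.0000, 0.0000, 0.0000]  mean=-1.2203  Neff=1.9127  idx=[1, 1, 2, 2, 2, 2, 2]
step 2: w=[0.3893, 0.3893, 0.0443, 0.0443, 0.0443, 0.0443, 0.0443]  mean=-1.6164  Neff=3.1956  idx=[0, 0, 0, 1, 1, 2, 5]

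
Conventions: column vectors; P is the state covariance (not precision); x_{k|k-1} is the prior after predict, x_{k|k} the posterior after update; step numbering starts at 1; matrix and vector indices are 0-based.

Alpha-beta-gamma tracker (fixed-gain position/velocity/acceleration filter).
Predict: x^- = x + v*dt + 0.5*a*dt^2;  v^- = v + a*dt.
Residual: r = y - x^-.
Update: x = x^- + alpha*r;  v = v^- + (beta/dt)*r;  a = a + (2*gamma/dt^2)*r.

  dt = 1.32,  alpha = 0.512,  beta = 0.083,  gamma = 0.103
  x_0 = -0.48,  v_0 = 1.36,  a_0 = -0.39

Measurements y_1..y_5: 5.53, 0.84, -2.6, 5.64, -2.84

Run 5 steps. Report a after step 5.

a_post = -0.9226

step 1: x_pred=0.9754  r=4.5546  x^+=3.3074  v^+=1.1316  a^+=0.1485
step 2: x_pred=4.9304  r=-4.0904  x^+=2.8361  v^+=1.0704  a^+=-0.3351
step 3: x_pred=3.9571  r=-6.5571  x^+=0.5998  v^+=0.2157  a^+=-1.1104
step 4: x_pred=-0.0828  r=5.7228  x^+=2.8473  v^+=-0.8901  a^+=-0.4338
step 5: x_pred=1.2945  r=-4.1345  x^+=-0.8224  v^+=-1.7226  a^+=-0.9226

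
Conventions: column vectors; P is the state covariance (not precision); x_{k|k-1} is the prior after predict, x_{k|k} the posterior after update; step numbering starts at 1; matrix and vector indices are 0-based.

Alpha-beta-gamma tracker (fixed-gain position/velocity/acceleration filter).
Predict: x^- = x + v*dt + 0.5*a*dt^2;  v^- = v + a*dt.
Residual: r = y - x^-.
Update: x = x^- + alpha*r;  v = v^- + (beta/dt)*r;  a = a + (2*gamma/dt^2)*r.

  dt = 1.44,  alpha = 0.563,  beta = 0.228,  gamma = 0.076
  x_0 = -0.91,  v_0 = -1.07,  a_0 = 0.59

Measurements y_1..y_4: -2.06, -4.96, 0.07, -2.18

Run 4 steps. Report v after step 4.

v_post = 1.4036

step 1: x_pred=-1.8391  r=-0.2209  x^+=-1.9635  v^+=-0.2554  a^+=0.5738
step 2: x_pred=-1.7363  r=-3.2237  x^+=-3.5512  v^+=0.0605  a^+=0.3375
step 3: x_pred=-3.1142  r=3.1842  x^+=-1.3215  v^+=1.0507  a^+=0.5709
step 4: x_pred=0.7834  r=-2.9634  x^+=-0.8850  v^+=1.4036  a^+=0.3537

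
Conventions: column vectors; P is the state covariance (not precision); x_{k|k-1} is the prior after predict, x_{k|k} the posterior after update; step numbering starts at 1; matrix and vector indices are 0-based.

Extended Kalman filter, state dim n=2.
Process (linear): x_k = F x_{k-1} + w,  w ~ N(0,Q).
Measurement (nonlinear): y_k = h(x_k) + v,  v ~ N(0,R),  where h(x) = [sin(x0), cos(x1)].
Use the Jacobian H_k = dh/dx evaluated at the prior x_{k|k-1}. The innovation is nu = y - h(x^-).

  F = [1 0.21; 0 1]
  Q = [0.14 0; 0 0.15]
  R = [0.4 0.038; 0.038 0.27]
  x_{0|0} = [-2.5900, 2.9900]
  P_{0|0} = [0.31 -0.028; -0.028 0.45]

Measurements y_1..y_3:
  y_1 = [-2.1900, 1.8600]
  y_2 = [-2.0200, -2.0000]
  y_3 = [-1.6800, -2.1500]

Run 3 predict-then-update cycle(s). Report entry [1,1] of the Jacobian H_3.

H_jac[1,1] = -0.0152

step 1: x^-=[-1.9621, 2.9900]  P^-=[0.4581 0.0665; 0.0665 0.6000]  H_jac=[-0.3814 0.0000; 0.0000 -0.1510]  S=[0.4666 0.0418; 0.0418 0.2837]  K=[-0.3762 0.0201; -0.0261 -0.3156]  nu=[-1.2656, 2.8485]  x^+=[-1.4288, 2.1241]  P^+=[0.3926 0.0588; 0.0588 0.5707]
step 2: x^-=[-0.9827, 2.1241]  P^-=[0.5824 0.1786; 0.1786 0.7207]  H_jac=[0.5548 0.0000; 0.0000 -0.8508]  S=[0.5792 -0.0463; -0.0463 0.7917]  K=[0.5450 -0.1601; 0.1097 -0.7681]  nu=[-1.1880, -1.4745]  x^+=[-1.3941, 3.1264]  P^+=[0.3820 0.0265; 0.0265 0.2389]
step 3: x^-=[-0.7376, 3.1264]  P^-=[0.5436 0.0766; 0.0766 0.3889]  H_jac=[0.7401 0.0000; 0.0000 -0.0152]  S=[0.6978 0.0371; 0.0371 0.2701]  K=[0.5811 -0.0842; 0.0830 -0.0333]  nu=[-1.0075, -1.1501]  x^+=[-1.2262, 3.0810]  P^+=[0.3097 0.0432; 0.0432 0.3840]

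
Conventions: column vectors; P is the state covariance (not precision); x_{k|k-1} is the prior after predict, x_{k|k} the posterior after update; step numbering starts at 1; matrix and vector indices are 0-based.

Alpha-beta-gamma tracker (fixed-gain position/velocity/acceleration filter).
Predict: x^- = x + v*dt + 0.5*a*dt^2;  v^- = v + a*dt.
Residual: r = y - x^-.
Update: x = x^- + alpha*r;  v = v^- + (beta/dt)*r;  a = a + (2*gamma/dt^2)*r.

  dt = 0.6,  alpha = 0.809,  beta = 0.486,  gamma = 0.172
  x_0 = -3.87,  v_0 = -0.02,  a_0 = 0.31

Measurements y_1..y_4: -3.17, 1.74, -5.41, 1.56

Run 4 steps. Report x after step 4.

x_post = 0.4155

step 1: x_pred=-3.8262  r=0.6562  x^+=-3.2953  v^+=0.6975  a^+=0.9370
step 2: x_pred=-2.7082  r=4.4482  x^+=0.8904  v^+=4.8627  a^+=5.1875
step 3: x_pred=4.7418  r=-10.1518  x^+=-3.4710  v^+=-0.2477  a^+=-4.5131
step 4: x_pred=-4.4320  r=5.9920  x^+=0.4155  v^+=1.8979  a^+=1.2126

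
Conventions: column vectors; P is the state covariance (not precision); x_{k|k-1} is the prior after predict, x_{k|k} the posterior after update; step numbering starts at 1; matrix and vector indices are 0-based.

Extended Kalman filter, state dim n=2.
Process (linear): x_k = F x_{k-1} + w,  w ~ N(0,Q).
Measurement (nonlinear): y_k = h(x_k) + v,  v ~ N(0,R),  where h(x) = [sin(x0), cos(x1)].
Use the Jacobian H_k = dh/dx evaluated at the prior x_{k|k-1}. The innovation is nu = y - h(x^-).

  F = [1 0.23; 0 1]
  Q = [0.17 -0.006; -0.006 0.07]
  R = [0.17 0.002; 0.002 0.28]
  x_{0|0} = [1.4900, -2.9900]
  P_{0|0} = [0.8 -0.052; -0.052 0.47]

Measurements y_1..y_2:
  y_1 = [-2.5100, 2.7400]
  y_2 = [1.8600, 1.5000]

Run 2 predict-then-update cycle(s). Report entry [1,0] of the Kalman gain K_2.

K[1,0] = -0.0834

step 1: x^-=[0.8023, -2.9900]  P^-=[0.9709 0.0501; 0.0501 0.5400]  H_jac=[0.6951 0.0000; 0.0000 0.1510]  S=[0.6391 0.0073; 0.0073 0.2923]  K=[1.0560 -0.0003; 0.0513 0.2777]  nu=[-3.2290, 3.7285]  x^+=[-2.6088, -2.1204]  P^+=[0.2583 0.0134; 0.0134 0.5156]
step 2: x^-=[-3.0965, -2.1204]  P^-=[0.4617 0.1259; 0.1259 0.5856]  H_jac=[-0.9990 0.0000; 0.0000 0.8527]  S=[0.6308 -0.1053; -0.1053 0.7058]  K=[-0.7239 0.0442; -0.0834 0.6950]  nu=[1.9051, 2.0223]  x^+=[-4.3861, -0.8738]  P^+=[0.1231 0.0128; 0.0128 0.2280]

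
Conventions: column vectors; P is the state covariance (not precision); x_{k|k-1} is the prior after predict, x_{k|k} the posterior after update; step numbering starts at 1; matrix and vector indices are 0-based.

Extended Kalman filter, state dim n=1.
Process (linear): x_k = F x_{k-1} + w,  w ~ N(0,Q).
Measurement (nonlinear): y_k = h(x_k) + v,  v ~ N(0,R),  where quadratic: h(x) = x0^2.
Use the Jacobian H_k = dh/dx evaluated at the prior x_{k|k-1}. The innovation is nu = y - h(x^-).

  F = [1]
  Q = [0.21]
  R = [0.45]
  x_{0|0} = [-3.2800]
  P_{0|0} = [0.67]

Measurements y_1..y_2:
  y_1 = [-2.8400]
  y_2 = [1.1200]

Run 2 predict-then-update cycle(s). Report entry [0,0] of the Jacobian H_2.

H_jac[0,0] = -2.4628

step 1: x^-=[-3.2800]  P^-=[0.8800]  H_jac=[-6.5600]  S=[38.3196]  K=[-0.1506]  nu=[-13.5984]  x^+=[-1.2314]  P^+=[0.0103]
step 2: x^-=[-1.2314]  P^-=[0.2203]  H_jac=[-2.4628]  S=[1.7864]  K=[-0.3038]  nu=[-0.3964]  x^+=[-1.1110]  P^+=[0.0555]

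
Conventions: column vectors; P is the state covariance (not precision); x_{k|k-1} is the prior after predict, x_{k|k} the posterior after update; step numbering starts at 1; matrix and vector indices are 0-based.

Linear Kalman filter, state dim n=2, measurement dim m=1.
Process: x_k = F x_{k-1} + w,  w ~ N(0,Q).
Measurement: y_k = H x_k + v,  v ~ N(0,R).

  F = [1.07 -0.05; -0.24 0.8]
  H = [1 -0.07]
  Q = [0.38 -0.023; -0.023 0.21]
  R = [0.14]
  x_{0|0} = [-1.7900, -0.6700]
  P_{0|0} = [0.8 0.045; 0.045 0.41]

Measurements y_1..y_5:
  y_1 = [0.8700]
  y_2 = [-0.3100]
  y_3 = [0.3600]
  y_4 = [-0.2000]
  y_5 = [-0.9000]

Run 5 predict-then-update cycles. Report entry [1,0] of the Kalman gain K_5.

K[1,0] = -0.1468

step 1: x^-=[-1.8818, -0.1064]  P^-=[1.2921 -0.2058; -0.2058 0.5012]  S=[1.4634]  K=[0.8928; -0.1646]  nu=[2.7444]  x^+=[0.5684, -0.5581]  P^+=[0.1256 0.0093; 0.0093 0.4616]
step 2: x^-=[0.6361, -0.5829]  P^-=[0.5240 -0.0657; -0.0657 0.5091]  S=[0.6757]  K=[0.7823; -0.1499]  nu=[-0.9869]  x^+=[-0.1360, -0.4349]  P^+=[0.1105 0.0136; 0.0136 0.4939]
step 3: x^-=[-0.1237, -0.3153]  P^-=[0.5063 -0.0593; -0.0593 0.5272]  S=[0.6572]  K=[0.7767; -0.1465]  nu=[0.4617]  x^+=[0.2348, -0.3829]  P^+=[0.1098 0.0154; 0.0154 0.5131]
step 4: x^-=[0.2704, -0.3627]  P^-=[0.5054 -0.0583; -0.0583 0.5388]  S=[0.6562]  K=[0.7764; -0.1464]  nu=[-0.4958]  x^+=[-0.1145, -0.2901]  P^+=[0.1098 0.0162; 0.0162 0.5248]
step 5: x^-=[-0.1080, -0.2046]  P^-=[0.5053 -0.0581; -0.0581 0.5459]  S=[0.6561]  K=[0.7764; -0.1468]  nu=[-0.8063]  x^+=[-0.7340, -0.0862]  P^+=[0.1099 0.0167; 0.0167 0.5318]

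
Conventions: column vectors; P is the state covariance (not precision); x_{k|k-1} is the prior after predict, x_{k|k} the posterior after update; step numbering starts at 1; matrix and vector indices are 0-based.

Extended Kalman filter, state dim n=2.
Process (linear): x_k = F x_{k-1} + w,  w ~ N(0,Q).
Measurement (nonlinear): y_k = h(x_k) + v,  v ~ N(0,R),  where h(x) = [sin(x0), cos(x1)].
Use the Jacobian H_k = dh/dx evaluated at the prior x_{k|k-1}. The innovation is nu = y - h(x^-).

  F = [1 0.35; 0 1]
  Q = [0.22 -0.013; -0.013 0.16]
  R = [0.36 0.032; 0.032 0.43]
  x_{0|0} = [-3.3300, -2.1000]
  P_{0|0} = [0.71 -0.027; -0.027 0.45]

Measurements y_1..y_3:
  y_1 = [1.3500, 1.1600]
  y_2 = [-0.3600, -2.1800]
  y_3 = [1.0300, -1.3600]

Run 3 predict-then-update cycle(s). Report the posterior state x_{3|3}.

x_post = [-5.4556, -2.6406]

step 1: x^-=[-4.0650, -2.1000]  P^-=[0.9662 0.1175; 0.1175 0.6100]  H_jac=[-0.6031 0.0000; 0.0000 0.8632]  S=[0.7115 -0.0292; -0.0292 0.8845]  K=[-0.8155 0.0878; -0.0753 0.5928]  nu=[0.5523, 1.6648]  x^+=[-4.3693, -1.1546]  P^+=[0.4821 0.0135; 0.0135 0.2925]
step 2: x^-=[-4.7734, -1.1546]  P^-=[0.7474 0.1029; 0.1029 0.4525]  H_jac=[0.0610 0.0000; 0.0000 0.9147]  S=[0.3628 0.0377; 0.0377 0.8086]  K=[0.1141 0.1110; -0.0361 0.5136]  nu=[-1.3581, -2.5842]  x^+=[-5.2154, -2.4328]  P^+=[0.7317 0.0562; 0.0562 0.2402]
step 3: x^-=[-6.0668, -2.4328]  P^-=[1.0205 0.1273; 0.1273 0.4002]  H_jac=[0.9767 0.0000; 0.0000 0.6509]  S=[1.3335 0.1129; 0.1129 0.5996]  K=[0.7477 -0.0026; 0.0573 0.4237]  nu=[0.8153, -0.6009]  x^+=[-5.4556, -2.6406]  P^+=[0.2755 0.0350; 0.0350 0.2827]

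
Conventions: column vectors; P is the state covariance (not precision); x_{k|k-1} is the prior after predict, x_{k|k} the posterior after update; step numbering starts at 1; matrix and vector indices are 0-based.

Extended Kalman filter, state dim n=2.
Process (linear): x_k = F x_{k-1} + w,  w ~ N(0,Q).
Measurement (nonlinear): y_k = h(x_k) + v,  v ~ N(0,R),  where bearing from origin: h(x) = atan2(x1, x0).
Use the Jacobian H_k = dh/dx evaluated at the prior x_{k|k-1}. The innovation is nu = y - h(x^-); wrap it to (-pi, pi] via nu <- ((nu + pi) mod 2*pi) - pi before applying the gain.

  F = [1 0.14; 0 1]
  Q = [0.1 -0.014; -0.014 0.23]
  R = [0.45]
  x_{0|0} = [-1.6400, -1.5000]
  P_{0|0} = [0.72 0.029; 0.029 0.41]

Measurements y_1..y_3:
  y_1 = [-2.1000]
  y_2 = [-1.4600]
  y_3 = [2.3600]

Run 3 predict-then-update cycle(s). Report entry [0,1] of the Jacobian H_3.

H_jac[0,1] = -0.2542

step 1: x^-=[-1.8500, -1.5000]  P^-=[0.8362 0.0724; 0.0724 0.6400]  H_jac=[0.2644 -0.3261]  S=[0.5641]  K=[0.3501; -0.3361]  nu=[0.3603]  x^+=[-1.7238, -1.6211]  P^+=[0.7670 0.1388; 0.1388 0.5763]
step 2: x^-=[-1.9508, -1.6211]  P^-=[0.9172 0.2055; 0.2055 0.8063]  H_jac=[0.2520 -0.3032]  S=[0.5510]  K=[0.3064; -0.3498]  nu=[0.9882]  x^+=[-1.6480, -1.9668]  P^+=[0.8654 0.2645; 0.2645 0.7389]
step 3: x^-=[-1.9234, -1.9668]  P^-=[1.0540 0.3539; 0.3539 0.9689]  H_jac=[0.2599 -0.2542]  S=[0.5370]  K=[0.3426; -0.2873]  nu=[-1.5781]  x^+=[-2.4640, -1.5134]  P^+=[0.9910 0.4068; 0.4068 0.9246]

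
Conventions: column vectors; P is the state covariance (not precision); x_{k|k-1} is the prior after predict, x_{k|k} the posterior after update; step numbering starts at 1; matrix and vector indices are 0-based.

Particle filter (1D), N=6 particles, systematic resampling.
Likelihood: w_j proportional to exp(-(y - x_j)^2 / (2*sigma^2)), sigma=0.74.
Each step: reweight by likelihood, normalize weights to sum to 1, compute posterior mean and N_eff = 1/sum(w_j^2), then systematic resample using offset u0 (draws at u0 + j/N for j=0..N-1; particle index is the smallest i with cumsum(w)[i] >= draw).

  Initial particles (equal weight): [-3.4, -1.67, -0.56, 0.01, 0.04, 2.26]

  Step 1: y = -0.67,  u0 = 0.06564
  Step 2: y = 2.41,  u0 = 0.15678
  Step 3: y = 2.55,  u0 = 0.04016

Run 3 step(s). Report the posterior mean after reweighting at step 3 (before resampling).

step 1: w=[0.0004, 0.1498, 0.3692, 0.2448, 0.2356, 0.0001]  mean=-0.4462  Neff=3.6469  idx=[1, 2, 2, 3, 3, 4]
step 2: w=[0.0000, 0.0187, 0.0187, 0.3066, 0.3066, 0.3494]  mean=-0.0009  Neff=3.2182  idx=[3, 3, 4, 5, 5, 5]
step 3: w=[0.1552, 0.1552, 0.1552, 0.1782, 0.1782, 0.1782]  mean=0.0260  Neff=5.9715  idx=[0, 1, 2, 3, 4, 5]

post_mean = 0.0260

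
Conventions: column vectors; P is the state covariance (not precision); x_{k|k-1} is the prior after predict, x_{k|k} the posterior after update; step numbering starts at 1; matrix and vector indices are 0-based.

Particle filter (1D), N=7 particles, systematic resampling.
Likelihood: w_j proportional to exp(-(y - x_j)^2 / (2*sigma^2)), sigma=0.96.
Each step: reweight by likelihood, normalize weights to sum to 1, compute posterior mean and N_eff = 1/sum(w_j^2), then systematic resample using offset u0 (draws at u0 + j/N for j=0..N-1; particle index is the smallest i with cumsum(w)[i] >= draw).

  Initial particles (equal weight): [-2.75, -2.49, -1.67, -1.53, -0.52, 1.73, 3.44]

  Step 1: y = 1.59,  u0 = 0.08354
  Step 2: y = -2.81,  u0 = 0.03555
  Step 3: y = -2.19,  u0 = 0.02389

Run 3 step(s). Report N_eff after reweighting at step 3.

step 1: w=[0.0000, 0.0001, 0.0025, 0.0041, 0.0718, 0.7958, 0.1256]  mean=1.7607  Neff=1.5284  idx=[5, 5, 5, 5, 5, 5, 6]
step 2: w=[0.1667, 0.1667, 0.1667, 0.1667, 0.1667, 0.1667, 0.0000]  mean=1.7300  Neff=6.0001  idx=[0, 1, 1, 2, 3, 4, 5]
step 3: w=[0.1429, 0.1429, 0.1429, 0.1429, 0.1429, 0.1429, 0.1429]  mean=1.7300  Neff=7.0000  idx=[0, 1, 2, 3, 4, 5, 6]

N_eff = 7.0000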